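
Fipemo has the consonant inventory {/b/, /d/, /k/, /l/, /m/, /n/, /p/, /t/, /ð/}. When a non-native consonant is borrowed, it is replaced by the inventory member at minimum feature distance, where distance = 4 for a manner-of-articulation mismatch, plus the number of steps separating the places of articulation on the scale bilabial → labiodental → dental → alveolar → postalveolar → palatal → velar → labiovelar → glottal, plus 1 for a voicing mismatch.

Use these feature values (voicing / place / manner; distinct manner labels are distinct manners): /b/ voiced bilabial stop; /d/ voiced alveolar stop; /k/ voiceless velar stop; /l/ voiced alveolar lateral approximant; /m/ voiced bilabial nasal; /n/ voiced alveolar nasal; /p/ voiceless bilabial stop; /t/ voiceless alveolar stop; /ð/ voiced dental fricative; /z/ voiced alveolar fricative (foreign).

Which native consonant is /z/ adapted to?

/ð/ is closest: same manner (fricative), place distance 1 (alveolar→dental), same voicing; total 1. Next closest is /d/ at distance 4.

ð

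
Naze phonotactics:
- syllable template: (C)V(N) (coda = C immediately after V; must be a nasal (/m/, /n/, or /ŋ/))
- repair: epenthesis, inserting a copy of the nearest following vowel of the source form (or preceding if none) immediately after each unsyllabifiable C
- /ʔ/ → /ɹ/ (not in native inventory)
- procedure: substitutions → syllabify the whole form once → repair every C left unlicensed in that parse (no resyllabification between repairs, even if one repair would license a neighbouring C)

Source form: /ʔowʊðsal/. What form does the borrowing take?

Substitution: /ʔ/ → /ɹ/, giving /ɹowʊðsal/.
The consonants /ð/, /l/ cannot be parsed into a legal (C)V(N) syllable (only a nasal (/m/, /n/, or /ŋ/) is licensed in coda position; onsets are limited to one consonant).
Inserting the epenthetic vowel yields /ð/ → /ða/, /l/ → /la/.

ɹowʊðasala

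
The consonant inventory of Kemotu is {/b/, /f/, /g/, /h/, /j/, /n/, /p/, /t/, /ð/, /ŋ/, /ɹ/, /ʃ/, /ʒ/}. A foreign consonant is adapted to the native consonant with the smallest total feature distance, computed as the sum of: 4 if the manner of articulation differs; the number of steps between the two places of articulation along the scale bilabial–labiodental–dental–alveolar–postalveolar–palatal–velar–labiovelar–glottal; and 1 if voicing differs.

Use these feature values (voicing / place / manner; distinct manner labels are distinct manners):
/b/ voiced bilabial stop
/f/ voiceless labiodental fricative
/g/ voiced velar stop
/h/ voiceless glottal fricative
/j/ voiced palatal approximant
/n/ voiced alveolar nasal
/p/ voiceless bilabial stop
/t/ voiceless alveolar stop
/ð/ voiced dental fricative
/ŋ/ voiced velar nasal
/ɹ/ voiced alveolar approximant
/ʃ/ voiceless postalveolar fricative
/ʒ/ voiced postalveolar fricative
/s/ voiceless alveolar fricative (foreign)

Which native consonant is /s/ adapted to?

/ʃ/ is closest: same manner (fricative), place distance 1 (alveolar→postalveolar), same voicing; total 1. Next closest is /f/ at distance 2.

ʃ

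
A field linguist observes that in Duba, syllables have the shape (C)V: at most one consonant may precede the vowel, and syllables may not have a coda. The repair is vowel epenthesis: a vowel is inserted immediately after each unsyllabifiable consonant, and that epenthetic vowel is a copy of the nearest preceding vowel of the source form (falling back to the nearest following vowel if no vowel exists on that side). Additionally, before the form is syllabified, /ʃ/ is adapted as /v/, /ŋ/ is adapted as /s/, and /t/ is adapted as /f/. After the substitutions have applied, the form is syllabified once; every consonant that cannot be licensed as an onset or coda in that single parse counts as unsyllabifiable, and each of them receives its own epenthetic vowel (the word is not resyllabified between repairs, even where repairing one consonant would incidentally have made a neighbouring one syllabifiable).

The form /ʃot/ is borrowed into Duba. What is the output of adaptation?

vofo

Substitution: /ʃ/ → /v/, /t/ → /f/, giving /vof/.
Under (C)V, the unsyllabifiable consonants are /f/ (no codas are permitted; onsets are limited to one consonant).
Each unlicensed consonant becomes the onset of a new syllable: /f/ → /fo/.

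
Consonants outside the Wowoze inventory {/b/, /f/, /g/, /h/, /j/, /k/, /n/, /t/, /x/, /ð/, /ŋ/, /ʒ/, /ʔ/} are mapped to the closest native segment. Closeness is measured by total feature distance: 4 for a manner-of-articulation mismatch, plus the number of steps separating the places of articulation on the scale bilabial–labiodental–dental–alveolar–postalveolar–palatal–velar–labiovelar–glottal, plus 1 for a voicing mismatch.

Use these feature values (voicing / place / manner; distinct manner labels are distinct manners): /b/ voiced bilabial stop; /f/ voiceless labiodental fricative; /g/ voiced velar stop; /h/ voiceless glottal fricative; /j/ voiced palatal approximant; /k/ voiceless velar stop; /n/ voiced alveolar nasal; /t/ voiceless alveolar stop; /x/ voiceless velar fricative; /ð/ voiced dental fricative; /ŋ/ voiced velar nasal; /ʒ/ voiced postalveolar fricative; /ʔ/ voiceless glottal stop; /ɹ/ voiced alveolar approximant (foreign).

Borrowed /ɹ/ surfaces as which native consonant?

/j/ is closest: same manner (approximant), place distance 2 (alveolar→palatal), same voicing; total 2. Next closest is /n/ at distance 4.

j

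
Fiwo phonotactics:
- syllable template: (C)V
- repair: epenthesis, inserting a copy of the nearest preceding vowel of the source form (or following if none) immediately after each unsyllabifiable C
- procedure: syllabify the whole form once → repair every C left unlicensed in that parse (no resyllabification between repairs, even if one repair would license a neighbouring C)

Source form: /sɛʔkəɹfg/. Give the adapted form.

The consonants /ʔ/, /ɹ/, /f/, /g/ cannot be parsed into a legal (C)V syllable (no codas are permitted; onsets are limited to one consonant).
Epenthesis after each stranded consonant: /ʔ/ → /ʔɛ/, /ɹ/ → /ɹə/, /f/ → /fə/, /g/ → /gə/.

sɛʔɛkəɹəfəgə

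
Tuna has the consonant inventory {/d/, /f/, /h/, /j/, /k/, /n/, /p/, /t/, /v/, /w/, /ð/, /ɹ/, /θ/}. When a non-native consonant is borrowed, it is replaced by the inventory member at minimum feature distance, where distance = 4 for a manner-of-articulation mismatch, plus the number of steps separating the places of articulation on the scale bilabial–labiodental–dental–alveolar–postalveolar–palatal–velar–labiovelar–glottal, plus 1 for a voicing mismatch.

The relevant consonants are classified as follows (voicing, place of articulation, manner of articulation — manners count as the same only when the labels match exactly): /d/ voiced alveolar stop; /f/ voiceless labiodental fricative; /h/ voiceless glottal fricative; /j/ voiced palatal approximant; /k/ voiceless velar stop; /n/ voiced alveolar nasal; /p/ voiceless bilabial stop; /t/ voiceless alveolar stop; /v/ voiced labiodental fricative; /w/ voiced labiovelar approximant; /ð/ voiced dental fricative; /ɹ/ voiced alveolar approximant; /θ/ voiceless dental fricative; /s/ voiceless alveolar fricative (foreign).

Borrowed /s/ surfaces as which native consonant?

θ

/θ/ is closest: same manner (fricative), place distance 1 (alveolar→dental), same voicing; total 1. Next closest is /f/ at distance 2.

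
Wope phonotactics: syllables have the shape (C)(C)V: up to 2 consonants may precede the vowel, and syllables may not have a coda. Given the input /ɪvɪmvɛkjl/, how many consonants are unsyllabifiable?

The consonants /k/, /j/, /l/ cannot be parsed into a legal (C)(C)V syllable (no codas are permitted; onsets may contain at most 2 consonants).

3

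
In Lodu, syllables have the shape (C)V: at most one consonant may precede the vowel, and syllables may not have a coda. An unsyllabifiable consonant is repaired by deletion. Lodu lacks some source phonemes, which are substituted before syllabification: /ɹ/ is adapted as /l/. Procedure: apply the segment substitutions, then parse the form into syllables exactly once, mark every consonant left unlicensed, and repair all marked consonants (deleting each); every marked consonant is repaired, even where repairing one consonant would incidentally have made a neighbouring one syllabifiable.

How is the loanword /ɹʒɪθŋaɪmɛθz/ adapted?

ʒɪŋaɪmɛ

Substitution: /ɹ/ → /l/, giving /lʒɪθŋaɪmɛθz/.
Under (C)V, the unsyllabifiable consonants are /l/, /θ/, /θ/, /z/ (no codas are permitted; onsets are limited to one consonant).
Each unlicensed consonant is deleted: /l/, /θ/, /θ/, /z/.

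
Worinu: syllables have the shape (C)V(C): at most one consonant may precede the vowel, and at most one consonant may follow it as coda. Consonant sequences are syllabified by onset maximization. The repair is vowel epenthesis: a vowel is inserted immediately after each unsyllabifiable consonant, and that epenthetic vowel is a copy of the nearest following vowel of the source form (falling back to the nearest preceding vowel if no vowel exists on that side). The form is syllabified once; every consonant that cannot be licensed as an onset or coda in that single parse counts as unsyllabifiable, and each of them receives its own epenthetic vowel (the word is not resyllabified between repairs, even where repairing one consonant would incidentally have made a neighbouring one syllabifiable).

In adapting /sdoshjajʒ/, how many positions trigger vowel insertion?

3

The unsyllabifiable consonants are /s/, /h/, /ʒ/; each receives one epenthetic vowel.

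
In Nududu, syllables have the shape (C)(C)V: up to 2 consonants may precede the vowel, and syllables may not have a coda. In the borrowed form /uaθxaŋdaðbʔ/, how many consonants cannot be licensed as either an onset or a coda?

3

The consonants /ð/, /b/, /ʔ/ cannot be parsed into a legal (C)(C)V syllable (no codas are permitted; onsets may contain at most 2 consonants).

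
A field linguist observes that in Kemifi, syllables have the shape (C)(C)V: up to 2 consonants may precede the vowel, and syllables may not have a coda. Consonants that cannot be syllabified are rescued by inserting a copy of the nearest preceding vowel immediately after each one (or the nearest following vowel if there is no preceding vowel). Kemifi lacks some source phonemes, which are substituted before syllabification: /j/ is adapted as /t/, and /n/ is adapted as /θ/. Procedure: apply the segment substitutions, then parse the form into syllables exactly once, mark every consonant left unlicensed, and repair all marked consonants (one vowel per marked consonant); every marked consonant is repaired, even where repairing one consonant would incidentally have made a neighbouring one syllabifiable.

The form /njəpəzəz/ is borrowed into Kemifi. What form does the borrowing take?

θtəpəzəzə

Substitution: /n/ → /θ/, /j/ → /t/, giving /θtəpəzəz/.
Syllabifying with onset maximization leaves /z/ stranded (no codas are permitted; onsets may contain at most 2 consonants).
Epenthesis after each stranded consonant: /z/ → /zə/.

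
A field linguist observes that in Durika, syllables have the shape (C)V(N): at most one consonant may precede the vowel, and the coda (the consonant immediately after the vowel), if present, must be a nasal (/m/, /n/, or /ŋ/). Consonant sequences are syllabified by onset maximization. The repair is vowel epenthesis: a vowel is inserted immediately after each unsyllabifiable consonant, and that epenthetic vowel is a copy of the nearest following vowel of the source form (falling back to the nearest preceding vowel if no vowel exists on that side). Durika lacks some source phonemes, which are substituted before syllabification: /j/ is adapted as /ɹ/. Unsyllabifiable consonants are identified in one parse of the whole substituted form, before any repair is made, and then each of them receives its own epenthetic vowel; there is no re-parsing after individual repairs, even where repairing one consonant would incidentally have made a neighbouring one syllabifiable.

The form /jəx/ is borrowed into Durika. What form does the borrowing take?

Substitution: /j/ → /ɹ/, giving /ɹəx/.
Syllabifying with onset maximization leaves /x/ stranded (only a nasal (/m/, /n/, or /ŋ/) is licensed in coda position; onsets are limited to one consonant).
Epenthesis after each stranded consonant: /x/ → /xə/.

ɹəxə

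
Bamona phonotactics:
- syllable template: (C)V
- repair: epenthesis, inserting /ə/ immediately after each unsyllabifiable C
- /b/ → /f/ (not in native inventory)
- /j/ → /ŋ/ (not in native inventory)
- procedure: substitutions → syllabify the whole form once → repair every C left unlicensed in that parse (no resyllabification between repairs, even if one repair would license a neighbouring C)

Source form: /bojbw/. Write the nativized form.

foŋəfəwə

Substitution: /b/ → /f/, /j/ → /ŋ/, giving /foŋfw/.
Under (C)V, the unsyllabifiable consonants are /ŋ/, /f/, /w/ (no codas are permitted; onsets are limited to one consonant).
Each unlicensed consonant becomes the onset of a new syllable: /ŋ/ → /ŋə/, /f/ → /fə/, /w/ → /wə/.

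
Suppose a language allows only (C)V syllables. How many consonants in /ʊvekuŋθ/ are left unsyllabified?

2

The consonants /ŋ/, /θ/ cannot be parsed into a legal (C)V syllable (no codas are permitted; onsets are limited to one consonant).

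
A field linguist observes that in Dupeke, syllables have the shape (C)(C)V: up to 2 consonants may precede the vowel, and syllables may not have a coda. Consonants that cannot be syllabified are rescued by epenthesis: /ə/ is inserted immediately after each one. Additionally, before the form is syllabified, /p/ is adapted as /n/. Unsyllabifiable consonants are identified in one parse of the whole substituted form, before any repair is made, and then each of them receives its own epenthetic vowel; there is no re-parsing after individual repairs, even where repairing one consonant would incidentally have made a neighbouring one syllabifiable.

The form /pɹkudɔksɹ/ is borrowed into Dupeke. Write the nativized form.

Substitution: /p/ → /n/, giving /nɹkudɔksɹ/.
Syllabifying with onset maximization leaves /n/, /k/, /s/, /ɹ/ stranded (no codas are permitted; onsets may contain at most 2 consonants).
Inserting the epenthetic vowel yields /n/ → /nə/, /k/ → /kə/, /s/ → /sə/, /ɹ/ → /ɹə/.

nəɹkudɔkəsəɹə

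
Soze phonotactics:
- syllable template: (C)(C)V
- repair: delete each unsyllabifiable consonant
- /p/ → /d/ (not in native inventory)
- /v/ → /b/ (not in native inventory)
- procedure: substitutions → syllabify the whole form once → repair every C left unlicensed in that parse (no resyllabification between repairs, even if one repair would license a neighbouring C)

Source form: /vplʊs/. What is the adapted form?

Substitution: /v/ → /b/, /p/ → /d/, giving /bdlʊs/.
The consonants /b/, /s/ cannot be parsed into a legal (C)(C)V syllable (no codas are permitted; onsets may contain at most 2 consonants).
Deleting the stranded consonants removes /b/, /s/.

dlʊ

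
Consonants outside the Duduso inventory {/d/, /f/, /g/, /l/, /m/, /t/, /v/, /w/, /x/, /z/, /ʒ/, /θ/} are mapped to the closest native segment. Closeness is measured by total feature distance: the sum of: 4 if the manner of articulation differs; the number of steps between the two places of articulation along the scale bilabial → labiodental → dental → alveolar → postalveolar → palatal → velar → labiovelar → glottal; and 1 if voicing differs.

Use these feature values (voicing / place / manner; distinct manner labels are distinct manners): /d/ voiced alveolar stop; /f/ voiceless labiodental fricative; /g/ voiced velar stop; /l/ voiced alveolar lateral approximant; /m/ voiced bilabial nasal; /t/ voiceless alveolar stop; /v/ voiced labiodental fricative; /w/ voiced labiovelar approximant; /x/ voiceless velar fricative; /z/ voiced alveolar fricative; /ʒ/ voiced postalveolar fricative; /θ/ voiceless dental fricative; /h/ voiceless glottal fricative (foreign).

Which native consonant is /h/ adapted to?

x

/x/ is closest: same manner (fricative), place distance 2 (glottal→velar), same voicing; total 2. Next closest is /ʒ/ at distance 5.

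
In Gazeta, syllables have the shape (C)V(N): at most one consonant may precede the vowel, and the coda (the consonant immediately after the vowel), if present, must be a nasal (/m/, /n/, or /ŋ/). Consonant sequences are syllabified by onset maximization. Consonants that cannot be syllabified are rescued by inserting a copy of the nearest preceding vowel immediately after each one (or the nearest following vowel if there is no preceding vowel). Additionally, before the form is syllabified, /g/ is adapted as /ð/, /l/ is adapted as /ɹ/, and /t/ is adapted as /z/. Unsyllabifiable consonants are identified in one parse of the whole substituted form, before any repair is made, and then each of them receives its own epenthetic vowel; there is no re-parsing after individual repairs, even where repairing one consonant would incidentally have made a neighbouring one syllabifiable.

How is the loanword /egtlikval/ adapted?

Substitution: /g/ → /ð/, /t/ → /z/, /l/ → /ɹ/, giving /eðzɹikvaɹ/.
Syllabifying with onset maximization leaves /ð/, /z/, /k/, /ɹ/ stranded (only a nasal (/m/, /n/, or /ŋ/) is licensed in coda position; onsets are limited to one consonant).
Epenthesis after each stranded consonant: /ð/ → /ðe/, /z/ → /ze/, /k/ → /ki/, /ɹ/ → /ɹa/.

eðezeɹikivaɹa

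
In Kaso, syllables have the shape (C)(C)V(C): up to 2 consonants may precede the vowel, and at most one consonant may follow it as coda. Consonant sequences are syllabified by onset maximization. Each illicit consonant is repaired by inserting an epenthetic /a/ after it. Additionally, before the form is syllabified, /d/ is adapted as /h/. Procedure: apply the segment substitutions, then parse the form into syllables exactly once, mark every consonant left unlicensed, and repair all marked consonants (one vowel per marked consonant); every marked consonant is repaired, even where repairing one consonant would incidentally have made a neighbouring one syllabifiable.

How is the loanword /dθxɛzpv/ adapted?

haθxɛzpava

Substitution: /d/ → /h/, giving /hθxɛzpv/.
The consonants /h/, /p/, /v/ cannot be parsed into a legal (C)(C)V(C) syllable (at most one coda consonant is licensed; onsets may contain at most 2 consonants).
Inserting the epenthetic vowel yields /h/ → /ha/, /p/ → /pa/, /v/ → /va/.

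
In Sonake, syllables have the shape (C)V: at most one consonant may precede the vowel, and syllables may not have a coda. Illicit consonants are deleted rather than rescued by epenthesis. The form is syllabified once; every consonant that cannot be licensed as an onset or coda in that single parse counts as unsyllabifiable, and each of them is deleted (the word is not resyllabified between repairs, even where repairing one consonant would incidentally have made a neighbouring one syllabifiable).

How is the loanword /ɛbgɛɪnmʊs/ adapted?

ɛgɛɪmʊ

Under (C)V, the unsyllabifiable consonants are /b/, /n/, /s/ (no codas are permitted; onsets are limited to one consonant).
Deleting the stranded consonants removes /b/, /n/, /s/.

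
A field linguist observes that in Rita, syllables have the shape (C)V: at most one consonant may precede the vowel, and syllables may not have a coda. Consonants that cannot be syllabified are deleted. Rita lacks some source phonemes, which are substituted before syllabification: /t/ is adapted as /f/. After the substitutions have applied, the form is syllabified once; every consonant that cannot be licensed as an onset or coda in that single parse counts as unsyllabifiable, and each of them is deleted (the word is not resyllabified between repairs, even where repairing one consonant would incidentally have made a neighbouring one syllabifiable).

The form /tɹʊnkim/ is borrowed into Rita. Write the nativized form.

Substitution: /t/ → /f/, giving /fɹʊnkim/.
The consonants /f/, /n/, /m/ cannot be parsed into a legal (C)V syllable (no codas are permitted; onsets are limited to one consonant).
Each unlicensed consonant is deleted: /f/, /n/, /m/.

ɹʊki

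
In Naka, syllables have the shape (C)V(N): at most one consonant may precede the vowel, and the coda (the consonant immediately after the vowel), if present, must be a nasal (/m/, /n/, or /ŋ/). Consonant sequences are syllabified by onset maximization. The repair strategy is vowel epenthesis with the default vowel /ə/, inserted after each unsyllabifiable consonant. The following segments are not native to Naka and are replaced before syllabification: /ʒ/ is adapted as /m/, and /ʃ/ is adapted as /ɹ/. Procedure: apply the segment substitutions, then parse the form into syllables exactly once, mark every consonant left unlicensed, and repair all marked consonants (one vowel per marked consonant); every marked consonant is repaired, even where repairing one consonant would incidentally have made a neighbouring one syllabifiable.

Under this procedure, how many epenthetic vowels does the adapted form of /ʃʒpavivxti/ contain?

After substitution the input is /ɹmpavivxti/.
The unsyllabifiable consonants are /ɹ/, /m/, /v/, /x/; each receives one epenthetic vowel.

4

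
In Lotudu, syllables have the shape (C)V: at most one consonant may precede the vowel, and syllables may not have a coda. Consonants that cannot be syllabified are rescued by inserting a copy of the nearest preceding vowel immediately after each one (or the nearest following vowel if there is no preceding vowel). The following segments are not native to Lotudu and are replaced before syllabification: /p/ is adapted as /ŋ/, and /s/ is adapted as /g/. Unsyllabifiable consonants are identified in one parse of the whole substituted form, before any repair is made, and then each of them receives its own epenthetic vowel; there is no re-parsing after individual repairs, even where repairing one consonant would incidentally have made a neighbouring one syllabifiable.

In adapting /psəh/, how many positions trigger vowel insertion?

2

After substitution the input is /ŋgəh/.
The unsyllabifiable consonants are /ŋ/, /h/; each receives one epenthetic vowel.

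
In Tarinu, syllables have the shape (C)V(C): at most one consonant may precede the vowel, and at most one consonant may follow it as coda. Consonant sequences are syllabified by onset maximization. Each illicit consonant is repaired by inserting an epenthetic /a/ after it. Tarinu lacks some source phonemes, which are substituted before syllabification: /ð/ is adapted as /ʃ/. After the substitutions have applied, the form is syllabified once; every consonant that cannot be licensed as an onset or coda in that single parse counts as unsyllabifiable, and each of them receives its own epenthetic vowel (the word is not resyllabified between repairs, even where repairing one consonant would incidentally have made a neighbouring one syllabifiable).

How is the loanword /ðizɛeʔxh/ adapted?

ʃizɛeʔxaha

Substitution: /ð/ → /ʃ/, giving /ʃizɛeʔxh/.
Under (C)V(C), the unsyllabifiable consonants are /x/, /h/ (at most one coda consonant is licensed; onsets are limited to one consonant).
Each unlicensed consonant becomes the onset of a new syllable: /x/ → /xa/, /h/ → /ha/.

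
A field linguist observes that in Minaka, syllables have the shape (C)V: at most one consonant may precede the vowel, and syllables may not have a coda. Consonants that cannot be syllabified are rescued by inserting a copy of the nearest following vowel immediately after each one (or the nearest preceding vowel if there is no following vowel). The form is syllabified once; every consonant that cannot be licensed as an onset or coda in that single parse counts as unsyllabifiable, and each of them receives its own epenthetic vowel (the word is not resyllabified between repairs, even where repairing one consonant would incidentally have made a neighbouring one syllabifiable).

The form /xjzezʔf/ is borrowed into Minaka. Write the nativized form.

xejezezeʔefe

The consonants /x/, /j/, /z/, /ʔ/, /f/ cannot be parsed into a legal (C)V syllable (no codas are permitted; onsets are limited to one consonant).
Each unlicensed consonant becomes the onset of a new syllable: /x/ → /xe/, /j/ → /je/, /z/ → /ze/, /ʔ/ → /ʔe/, /f/ → /fe/.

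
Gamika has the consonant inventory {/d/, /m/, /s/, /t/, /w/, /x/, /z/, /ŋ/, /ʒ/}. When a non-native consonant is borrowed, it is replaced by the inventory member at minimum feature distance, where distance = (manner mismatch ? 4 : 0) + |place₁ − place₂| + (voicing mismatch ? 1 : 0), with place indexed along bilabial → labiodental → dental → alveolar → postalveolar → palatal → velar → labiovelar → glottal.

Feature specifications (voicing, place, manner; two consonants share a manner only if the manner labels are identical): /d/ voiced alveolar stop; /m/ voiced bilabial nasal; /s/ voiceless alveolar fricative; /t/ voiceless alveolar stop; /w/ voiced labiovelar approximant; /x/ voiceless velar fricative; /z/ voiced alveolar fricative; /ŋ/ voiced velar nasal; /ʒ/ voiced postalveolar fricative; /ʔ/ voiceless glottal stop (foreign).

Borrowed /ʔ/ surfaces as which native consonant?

t

/t/ is closest: same manner (stop), place distance 5 (glottal→alveolar), same voicing; total 5. Next closest is /d/ at distance 6.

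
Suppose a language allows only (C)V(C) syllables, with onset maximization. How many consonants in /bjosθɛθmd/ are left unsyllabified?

3

The consonants /b/, /m/, /d/ cannot be parsed into a legal (C)V(C) syllable (at most one coda consonant is licensed; onsets are limited to one consonant).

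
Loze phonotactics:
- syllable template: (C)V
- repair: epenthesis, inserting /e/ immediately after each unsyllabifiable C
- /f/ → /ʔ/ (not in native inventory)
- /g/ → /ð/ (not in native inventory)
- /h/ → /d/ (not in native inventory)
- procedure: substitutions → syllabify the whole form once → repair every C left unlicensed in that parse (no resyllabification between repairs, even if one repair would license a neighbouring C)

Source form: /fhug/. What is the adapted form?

ʔeduðe

Substitution: /f/ → /ʔ/, /h/ → /d/, /g/ → /ð/, giving /ʔduð/.
Under (C)V, the unsyllabifiable consonants are /ʔ/, /ð/ (no codas are permitted; onsets are limited to one consonant).
Epenthesis after each stranded consonant: /ʔ/ → /ʔe/, /ð/ → /ðe/.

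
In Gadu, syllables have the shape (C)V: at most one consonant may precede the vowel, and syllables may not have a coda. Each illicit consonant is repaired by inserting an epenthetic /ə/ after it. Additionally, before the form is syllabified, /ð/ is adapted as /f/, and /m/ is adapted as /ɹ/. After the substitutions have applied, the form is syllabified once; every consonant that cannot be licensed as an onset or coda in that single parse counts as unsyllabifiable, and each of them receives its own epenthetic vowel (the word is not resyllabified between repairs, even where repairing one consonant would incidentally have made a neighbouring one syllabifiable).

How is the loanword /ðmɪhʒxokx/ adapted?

fəɹɪhəʒəxokəxə

Substitution: /ð/ → /f/, /m/ → /ɹ/, giving /fɹɪhʒxokx/.
Under (C)V, the unsyllabifiable consonants are /f/, /h/, /ʒ/, /k/, /x/ (no codas are permitted; onsets are limited to one consonant).
Each unlicensed consonant becomes the onset of a new syllable: /f/ → /fə/, /h/ → /hə/, /ʒ/ → /ʒə/, /k/ → /kə/, /x/ → /xə/.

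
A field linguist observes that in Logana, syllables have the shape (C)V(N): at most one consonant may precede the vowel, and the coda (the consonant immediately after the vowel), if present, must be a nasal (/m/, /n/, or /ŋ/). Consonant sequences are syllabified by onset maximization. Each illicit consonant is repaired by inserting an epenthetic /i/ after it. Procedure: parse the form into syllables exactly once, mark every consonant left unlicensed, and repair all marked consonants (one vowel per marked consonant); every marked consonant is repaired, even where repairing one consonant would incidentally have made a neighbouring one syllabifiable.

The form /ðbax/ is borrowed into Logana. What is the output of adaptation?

ðibaxi

Syllabifying with onset maximization leaves /ð/, /x/ stranded (only a nasal (/m/, /n/, or /ŋ/) is licensed in coda position; onsets are limited to one consonant).
Inserting the epenthetic vowel yields /ð/ → /ði/, /x/ → /xi/.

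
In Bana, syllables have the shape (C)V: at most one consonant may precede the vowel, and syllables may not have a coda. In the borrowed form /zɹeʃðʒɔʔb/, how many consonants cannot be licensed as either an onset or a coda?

Under (C)V, the unsyllabifiable consonants are /z/, /ʃ/, /ð/, /ʔ/, /b/ (no codas are permitted; onsets are limited to one consonant).

5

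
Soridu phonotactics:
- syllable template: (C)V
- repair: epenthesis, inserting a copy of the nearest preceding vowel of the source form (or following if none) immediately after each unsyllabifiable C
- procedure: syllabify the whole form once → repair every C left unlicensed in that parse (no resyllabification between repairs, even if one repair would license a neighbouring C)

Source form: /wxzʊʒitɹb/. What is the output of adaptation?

The consonants /w/, /x/, /t/, /ɹ/, /b/ cannot be parsed into a legal (C)V syllable (no codas are permitted; onsets are limited to one consonant).
Epenthesis after each stranded consonant: /w/ → /wʊ/, /x/ → /xʊ/, /t/ → /ti/, /ɹ/ → /ɹi/, /b/ → /bi/.

wʊxʊzʊʒitiɹibi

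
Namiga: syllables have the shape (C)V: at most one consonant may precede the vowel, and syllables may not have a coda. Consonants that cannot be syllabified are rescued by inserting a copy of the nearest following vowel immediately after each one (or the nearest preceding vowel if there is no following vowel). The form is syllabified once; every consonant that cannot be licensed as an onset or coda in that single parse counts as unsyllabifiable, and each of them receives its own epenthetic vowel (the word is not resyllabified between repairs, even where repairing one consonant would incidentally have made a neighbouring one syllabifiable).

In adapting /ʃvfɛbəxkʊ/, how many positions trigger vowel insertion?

3

The unsyllabifiable consonants are /ʃ/, /v/, /x/; each receives one epenthetic vowel.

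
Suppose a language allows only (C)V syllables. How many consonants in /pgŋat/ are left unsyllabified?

3

Under (C)V, the unsyllabifiable consonants are /p/, /g/, /t/ (no codas are permitted; onsets are limited to one consonant).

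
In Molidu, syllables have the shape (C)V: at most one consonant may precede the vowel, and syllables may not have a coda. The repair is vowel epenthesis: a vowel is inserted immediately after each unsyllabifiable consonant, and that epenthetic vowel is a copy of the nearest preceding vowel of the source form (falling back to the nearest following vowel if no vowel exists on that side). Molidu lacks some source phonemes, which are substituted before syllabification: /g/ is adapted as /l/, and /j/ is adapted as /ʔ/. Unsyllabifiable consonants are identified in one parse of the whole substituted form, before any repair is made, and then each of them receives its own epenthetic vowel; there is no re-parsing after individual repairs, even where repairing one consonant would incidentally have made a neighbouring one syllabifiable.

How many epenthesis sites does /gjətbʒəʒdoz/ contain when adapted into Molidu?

After substitution the input is /lʔətbʒəʒdoz/.
The unsyllabifiable consonants are /l/, /t/, /b/, /ʒ/, /z/; each receives one epenthetic vowel.

5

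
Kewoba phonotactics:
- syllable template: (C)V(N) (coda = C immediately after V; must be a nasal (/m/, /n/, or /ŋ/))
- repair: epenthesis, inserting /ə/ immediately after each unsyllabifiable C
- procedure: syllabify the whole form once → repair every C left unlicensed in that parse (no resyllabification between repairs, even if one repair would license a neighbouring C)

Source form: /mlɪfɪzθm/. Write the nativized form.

Under (C)V(N), the unsyllabifiable consonants are /m/, /z/, /θ/, /m/ (only a nasal (/m/, /n/, or /ŋ/) is licensed in coda position; onsets are limited to one consonant).
Epenthesis after each stranded consonant: /m/ → /mə/, /z/ → /zə/, /θ/ → /θə/, /m/ → /mə/.

məlɪfɪzəθəmə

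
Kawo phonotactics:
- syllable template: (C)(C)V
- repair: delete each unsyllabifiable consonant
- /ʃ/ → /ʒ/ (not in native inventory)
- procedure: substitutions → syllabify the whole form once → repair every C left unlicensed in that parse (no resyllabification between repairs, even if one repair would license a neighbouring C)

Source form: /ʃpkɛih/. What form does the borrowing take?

pkɛi

Substitution: /ʃ/ → /ʒ/, giving /ʒpkɛih/.
Under (C)(C)V, the unsyllabifiable consonants are /ʒ/, /h/ (no codas are permitted; onsets may contain at most 2 consonants).
Each unlicensed consonant is deleted: /ʒ/, /h/.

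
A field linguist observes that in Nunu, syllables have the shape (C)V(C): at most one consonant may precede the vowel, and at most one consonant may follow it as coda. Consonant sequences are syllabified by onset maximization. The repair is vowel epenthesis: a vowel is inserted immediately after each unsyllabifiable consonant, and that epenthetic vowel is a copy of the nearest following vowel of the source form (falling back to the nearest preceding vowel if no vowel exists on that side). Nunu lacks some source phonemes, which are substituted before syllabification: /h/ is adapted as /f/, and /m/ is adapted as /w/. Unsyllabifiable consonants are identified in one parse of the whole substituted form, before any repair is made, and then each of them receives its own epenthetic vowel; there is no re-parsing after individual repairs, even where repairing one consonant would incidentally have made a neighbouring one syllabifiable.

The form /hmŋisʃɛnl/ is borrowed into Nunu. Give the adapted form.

fiwiŋisʃɛnlɛ

Substitution: /h/ → /f/, /m/ → /w/, giving /fwŋisʃɛnl/.
Under (C)V(C), the unsyllabifiable consonants are /f/, /w/, /l/ (at most one coda consonant is licensed; onsets are limited to one consonant).
Each unlicensed consonant becomes the onset of a new syllable: /f/ → /fi/, /w/ → /wi/, /l/ → /lɛ/.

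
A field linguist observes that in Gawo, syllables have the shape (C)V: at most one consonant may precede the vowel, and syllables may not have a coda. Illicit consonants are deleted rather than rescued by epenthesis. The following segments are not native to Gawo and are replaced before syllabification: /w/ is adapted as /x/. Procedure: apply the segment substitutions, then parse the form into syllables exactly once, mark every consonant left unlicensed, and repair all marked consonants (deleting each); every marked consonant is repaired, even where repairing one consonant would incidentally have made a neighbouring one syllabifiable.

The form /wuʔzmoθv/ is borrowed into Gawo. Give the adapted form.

Substitution: /w/ → /x/, giving /xuʔzmoθv/.
Under (C)V, the unsyllabifiable consonants are /ʔ/, /z/, /θ/, /v/ (no codas are permitted; onsets are limited to one consonant).
Deletion applies to /ʔ/, /z/, /θ/, /v/.

xumo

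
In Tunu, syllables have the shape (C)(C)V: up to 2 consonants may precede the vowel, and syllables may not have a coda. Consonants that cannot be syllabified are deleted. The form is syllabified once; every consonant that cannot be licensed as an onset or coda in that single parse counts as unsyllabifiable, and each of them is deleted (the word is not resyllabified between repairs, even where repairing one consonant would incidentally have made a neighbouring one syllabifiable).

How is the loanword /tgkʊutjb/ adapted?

The consonants /t/, /t/, /j/, /b/ cannot be parsed into a legal (C)(C)V syllable (no codas are permitted; onsets may contain at most 2 consonants).
Deleting the stranded consonants removes /t/, /t/, /j/, /b/.

gkʊu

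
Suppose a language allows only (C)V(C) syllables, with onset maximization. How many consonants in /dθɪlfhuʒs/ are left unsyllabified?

3

The consonants /d/, /f/, /s/ cannot be parsed into a legal (C)V(C) syllable (at most one coda consonant is licensed; onsets are limited to one consonant).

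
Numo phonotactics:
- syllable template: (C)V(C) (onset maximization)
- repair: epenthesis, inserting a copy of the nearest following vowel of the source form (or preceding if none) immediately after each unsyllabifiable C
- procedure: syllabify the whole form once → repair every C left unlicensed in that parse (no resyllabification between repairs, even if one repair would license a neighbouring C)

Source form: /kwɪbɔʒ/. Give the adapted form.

kɪwɪbɔʒ

Syllabifying with onset maximization leaves /k/ stranded (at most one coda consonant is licensed; onsets are limited to one consonant).
Inserting the epenthetic vowel yields /k/ → /kɪ/.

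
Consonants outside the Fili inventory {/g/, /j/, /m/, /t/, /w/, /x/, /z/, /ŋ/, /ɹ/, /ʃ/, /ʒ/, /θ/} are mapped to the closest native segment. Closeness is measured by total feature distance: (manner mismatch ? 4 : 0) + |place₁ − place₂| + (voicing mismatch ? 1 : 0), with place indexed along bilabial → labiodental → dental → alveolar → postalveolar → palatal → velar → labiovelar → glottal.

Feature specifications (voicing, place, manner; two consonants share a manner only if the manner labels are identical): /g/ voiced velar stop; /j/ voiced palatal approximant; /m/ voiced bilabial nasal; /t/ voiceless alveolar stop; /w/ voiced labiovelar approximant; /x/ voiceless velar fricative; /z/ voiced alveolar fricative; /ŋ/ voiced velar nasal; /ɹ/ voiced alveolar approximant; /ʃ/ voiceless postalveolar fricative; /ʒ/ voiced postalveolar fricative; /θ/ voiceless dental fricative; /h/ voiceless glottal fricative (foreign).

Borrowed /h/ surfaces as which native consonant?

/x/ is closest: same manner (fricative), place distance 2 (glottal→velar), same voicing; total 2. Next closest is /ʃ/ at distance 4.

x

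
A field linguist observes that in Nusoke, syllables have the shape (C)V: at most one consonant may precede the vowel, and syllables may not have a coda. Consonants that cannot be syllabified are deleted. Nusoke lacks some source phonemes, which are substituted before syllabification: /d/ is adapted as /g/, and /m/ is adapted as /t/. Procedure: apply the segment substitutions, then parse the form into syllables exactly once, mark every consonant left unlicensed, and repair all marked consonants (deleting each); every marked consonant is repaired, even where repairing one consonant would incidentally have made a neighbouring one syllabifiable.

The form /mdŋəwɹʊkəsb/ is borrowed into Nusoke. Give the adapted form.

Substitution: /m/ → /t/, /d/ → /g/, giving /tgŋəwɹʊkəsb/.
The consonants /t/, /g/, /w/, /s/, /b/ cannot be parsed into a legal (C)V syllable (no codas are permitted; onsets are limited to one consonant).
Deletion applies to /t/, /g/, /w/, /s/, /b/.

ŋəɹʊkə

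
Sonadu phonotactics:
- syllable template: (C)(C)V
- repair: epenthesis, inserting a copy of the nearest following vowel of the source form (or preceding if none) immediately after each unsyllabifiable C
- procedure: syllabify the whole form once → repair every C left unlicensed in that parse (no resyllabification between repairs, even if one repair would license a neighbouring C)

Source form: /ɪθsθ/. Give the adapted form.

ɪθɪsɪθɪ

Under (C)(C)V, the unsyllabifiable consonants are /θ/, /s/, /θ/ (no codas are permitted; onsets may contain at most 2 consonants).
Epenthesis after each stranded consonant: /θ/ → /θɪ/, /s/ → /sɪ/, /θ/ → /θɪ/.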